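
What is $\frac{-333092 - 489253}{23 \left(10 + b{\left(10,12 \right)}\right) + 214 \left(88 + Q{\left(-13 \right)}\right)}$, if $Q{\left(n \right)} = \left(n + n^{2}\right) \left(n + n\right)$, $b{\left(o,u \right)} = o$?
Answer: $\frac{822345}{848692} \approx 0.96896$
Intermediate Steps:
$Q{\left(n \right)} = 2 n \left(n + n^{2}\right)$ ($Q{\left(n \right)} = \left(n + n^{2}\right) 2 n = 2 n \left(n + n^{2}\right)$)
$\frac{-333092 - 489253}{23 \left(10 + b{\left(10,12 \right)}\right) + 214 \left(88 + Q{\left(-13 \right)}\right)} = \frac{-333092 - 489253}{23 \left(10 + 10\right) + 214 \left(88 + 2 \left(-13\right)^{2} \left(1 - 13\right)\right)} = - \frac{822345}{23 \cdot 20 + 214 \left(88 + 2 \cdot 169 \left(-12\right)\right)} = - \frac{822345}{460 + 214 \left(88 - 4056\right)} = - \frac{822345}{460 + 214 \left(-3968\right)} = - \frac{822345}{460 - 849152} = - \frac{822345}{-848692} = \left(-822345\right) \left(- \frac{1}{848692}\right) = \frac{822345}{848692}$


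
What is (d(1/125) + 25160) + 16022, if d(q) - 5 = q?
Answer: 5148376/125 ≈ 41187.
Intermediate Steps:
d(q) = 5 + q
(d(1/125) + 25160) + 16022 = ((5 + 1/125) + 25160) + 16022 = (626/125 + 25160) + 16022 = 3145626/125 + 16022 = 5148376/125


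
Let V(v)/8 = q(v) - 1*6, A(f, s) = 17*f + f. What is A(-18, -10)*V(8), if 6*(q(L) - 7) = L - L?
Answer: -2592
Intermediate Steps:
q(L) = 7 (q(L) = 7 + (L - L)/6 = 7 + (⅙)*0 = 7 + 0 = 7)
A(f, s) = 18*f
V(v) = 8 (V(v) = 8*(7 - 1*6) = 8*(7 - 6) = 8*1 = 8)
A(-18, -10)*V(8) = (18*(-18))*8 = -324*8 = -2592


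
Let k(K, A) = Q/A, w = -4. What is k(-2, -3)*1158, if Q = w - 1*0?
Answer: 1544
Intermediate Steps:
Q = -4 (Q = -4 - 1*0 = -4 + 0 = -4)
k(K, A) = -4/A
k(-2, -3)*1158 = -4/(-3)*1158 = -4*(-⅓)*1158 = (4/3)*1158 = 1544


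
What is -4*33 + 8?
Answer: -124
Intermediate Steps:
-4*33 + 8 = -132 + 8 = -124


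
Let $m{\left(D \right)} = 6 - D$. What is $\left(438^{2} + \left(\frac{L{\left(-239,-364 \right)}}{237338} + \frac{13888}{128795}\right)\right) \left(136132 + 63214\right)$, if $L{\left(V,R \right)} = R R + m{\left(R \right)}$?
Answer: $\frac{584512151539888439742}{15283973855} \approx 3.8243 \cdot 10^{10}$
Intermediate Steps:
$L{\left(V,R \right)} = 6 + R^{2} - R$ ($L{\left(V,R \right)} = R R - \left(-6 + R\right) = R^{2} - \left(-6 + R\right) = 6 + R^{2} - R$)
$\left(438^{2} + \left(\frac{L{\left(-239,-364 \right)}}{237338} + \frac{13888}{128795}\right)\right) \left(136132 + 63214\right) = \left(438^{2} + \left(\frac{6 + \left(-364\right)^{2} - -364}{237338} + \frac{13888}{128795}\right)\right) \left(136132 + 63214\right) = \left(191844 + \left(\left(6 + 132496 + 364\right) \frac{1}{237338} + 13888 \cdot \frac{1}{128795}\right)\right) 199346 = \left(191844 + \left(132866 \cdot \frac{1}{237338} + \frac{13888}{128795}\right)\right) 199346 = \left(191844 + \left(\frac{66433}{118669} + \frac{13888}{128795}\right)\right) 199346 = \left(191844 + \frac{10204313307}{15283973855}\right) 199346 = \frac{2932148884551927}{15283973855} \cdot 199346 = \frac{584512151539888439742}{15283973855}$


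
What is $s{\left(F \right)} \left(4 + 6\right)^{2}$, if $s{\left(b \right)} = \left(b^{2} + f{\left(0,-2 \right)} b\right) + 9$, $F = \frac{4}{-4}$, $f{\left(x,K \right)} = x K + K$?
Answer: $1200$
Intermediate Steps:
$f{\left(x,K \right)} = K + K x$ ($f{\left(x,K \right)} = K x + K = K + K x$)
$F = -1$ ($F = 4 \left(- \frac{1}{4}\right) = -1$)
$s{\left(b \right)} = 9 + b^{2} - 2 b$ ($s{\left(b \right)} = \left(b^{2} + - 2 \left(1 + 0\right) b\right) + 9 = \left(b^{2} + \left(-2\right) 1 b\right) + 9 = \left(b^{2} - 2 b\right) + 9 = 9 + b^{2} - 2 b$)
$s{\left(F \right)} \left(4 + 6\right)^{2} = \left(9 + \left(-1\right)^{2} - -2\right) \left(4 + 6\right)^{2} = \left(9 + 1 + 2\right) 10^{2} = 12 \cdot 100 = 1200$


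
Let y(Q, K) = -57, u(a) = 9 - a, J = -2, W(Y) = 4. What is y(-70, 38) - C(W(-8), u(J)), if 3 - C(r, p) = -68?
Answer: -128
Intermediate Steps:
C(r, p) = 71 (C(r, p) = 3 - 1*(-68) = 3 + 68 = 71)
y(-70, 38) - C(W(-8), u(J)) = -57 - 1*71 = -57 - 71 = -128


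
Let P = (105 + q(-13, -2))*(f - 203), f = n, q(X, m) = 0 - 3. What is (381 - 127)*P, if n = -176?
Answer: -9819132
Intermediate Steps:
q(X, m) = -3
f = -176
P = -38658 (P = (105 - 3)*(-176 - 203) = 102*(-379) = -38658)
(381 - 127)*P = (381 - 127)*(-38658) = 254*(-38658) = -9819132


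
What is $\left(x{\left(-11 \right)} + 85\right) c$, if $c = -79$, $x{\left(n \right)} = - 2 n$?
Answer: $-8453$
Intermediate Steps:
$\left(x{\left(-11 \right)} + 85\right) c = \left(\left(-2\right) \left(-11\right) + 85\right) \left(-79\right) = \left(22 + 85\right) \left(-79\right) = 107 \left(-79\right) = -8453$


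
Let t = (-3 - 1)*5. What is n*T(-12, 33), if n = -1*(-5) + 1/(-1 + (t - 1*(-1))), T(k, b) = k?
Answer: -297/5 ≈ -59.400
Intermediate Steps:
t = -20 (t = -4*5 = -20)
n = 99/20 (n = -1*(-5) + 1/(-1 + (-20 - 1*(-1))) = 5 + 1/(-1 + (-20 + 1)) = 5 + 1/(-1 - 19) = 5 + 1/(-20) = 5 - 1/20 = 99/20 ≈ 4.9500)
n*T(-12, 33) = (99/20)*(-12) = -297/5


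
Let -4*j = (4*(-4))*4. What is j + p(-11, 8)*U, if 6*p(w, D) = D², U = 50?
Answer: 1648/3 ≈ 549.33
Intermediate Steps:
p(w, D) = D²/6
j = 16 (j = -4*(-4)*4/4 = -(-4)*4 = -¼*(-64) = 16)
j + p(-11, 8)*U = 16 + ((⅙)*8²)*50 = 16 + ((⅙)*64)*50 = 16 + (32/3)*50 = 16 + 1600/3 = 1648/3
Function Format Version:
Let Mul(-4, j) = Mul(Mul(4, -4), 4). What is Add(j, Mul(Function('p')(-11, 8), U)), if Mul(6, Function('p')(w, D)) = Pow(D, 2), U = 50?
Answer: Rational(1648, 3) ≈ 549.33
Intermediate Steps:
Function('p')(w, D) = Mul(Rational(1, 6), Pow(D, 2))
j = 16 (j = Mul(Rational(-1, 4), Mul(Mul(4, -4), 4)) = Mul(Rational(-1, 4), Mul(-16, 4)) = Mul(Rational(-1, 4), -64) = 16)
Add(j, Mul(Function('p')(-11, 8), U)) = Add(16, Mul(Mul(Rational(1, 6), Pow(8, 2)), 50)) = Add(16, Mul(Mul(Rational(1, 6), 64), 50)) = Add(16, Mul(Rational(32, 3), 50)) = Add(16, Rational(1600, 3)) = Rational(1648, 3)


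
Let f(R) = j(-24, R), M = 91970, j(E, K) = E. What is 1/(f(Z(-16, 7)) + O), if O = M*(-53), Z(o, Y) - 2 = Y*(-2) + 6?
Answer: -1/4874434 ≈ -2.0515e-7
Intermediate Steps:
Z(o, Y) = 8 - 2*Y (Z(o, Y) = 2 + (Y*(-2) + 6) = 2 + (-2*Y + 6) = 2 + (6 - 2*Y) = 8 - 2*Y)
f(R) = -24
O = -4874410 (O = 91970*(-53) = -4874410)
1/(f(Z(-16, 7)) + O) = 1/(-24 - 4874410) = 1/(-4874434) = -1/4874434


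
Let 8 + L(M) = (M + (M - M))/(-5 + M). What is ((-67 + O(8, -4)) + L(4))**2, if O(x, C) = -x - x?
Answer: 9025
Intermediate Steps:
O(x, C) = -2*x
L(M) = -8 + M/(-5 + M) (L(M) = -8 + (M + (M - M))/(-5 + M) = -8 + (M + 0)/(-5 + M) = -8 + M/(-5 + M))
((-67 + O(8, -4)) + L(4))**2 = ((-67 - 2*8) + (40 - 7*4)/(-5 + 4))**2 = ((-67 - 16) + (40 - 28)/(-1))**2 = (-83 - 1*12)**2 = (-83 - 12)**2 = (-95)**2 = 9025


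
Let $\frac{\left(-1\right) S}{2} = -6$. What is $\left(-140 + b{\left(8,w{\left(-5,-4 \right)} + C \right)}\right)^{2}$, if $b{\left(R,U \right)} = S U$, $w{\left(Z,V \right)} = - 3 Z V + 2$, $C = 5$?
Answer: $602176$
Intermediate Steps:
$w{\left(Z,V \right)} = 2 - 3 V Z$ ($w{\left(Z,V \right)} = - 3 V Z + 2 = 2 - 3 V Z$)
$S = 12$ ($S = \left(-2\right) \left(-6\right) = 12$)
$b{\left(R,U \right)} = 12 U$
$\left(-140 + b{\left(8,w{\left(-5,-4 \right)} + C \right)}\right)^{2} = \left(-140 + 12 \left(\left(2 - \left(-12\right) \left(-5\right)\right) + 5\right)\right)^{2} = \left(-140 + 12 \left(\left(2 - 60\right) + 5\right)\right)^{2} = \left(-140 + 12 \left(-58 + 5\right)\right)^{2} = \left(-140 + 12 \left(-53\right)\right)^{2} = \left(-140 - 636\right)^{2} = \left(-776\right)^{2} = 602176$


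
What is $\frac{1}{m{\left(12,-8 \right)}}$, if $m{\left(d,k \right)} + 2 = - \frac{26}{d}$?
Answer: $- \frac{6}{25} \approx -0.24$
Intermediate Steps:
$m{\left(d,k \right)} = -2 - \frac{26}{d}$
$\frac{1}{m{\left(12,-8 \right)}} = \frac{1}{-2 - \frac{26}{12}} = \frac{1}{-2 - \frac{13}{6}} = \frac{1}{- \frac{25}{6}} = - \frac{6}{25}$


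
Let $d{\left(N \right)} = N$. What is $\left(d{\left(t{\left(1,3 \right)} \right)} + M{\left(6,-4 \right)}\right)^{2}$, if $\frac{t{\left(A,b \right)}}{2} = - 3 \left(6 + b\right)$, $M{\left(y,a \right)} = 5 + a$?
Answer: $2809$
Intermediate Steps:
$t{\left(A,b \right)} = -36 - 6 b$ ($t{\left(A,b \right)} = 2 \left(- 3 \left(6 + b\right)\right) = 2 \left(-18 - 3 b\right) = -36 - 6 b$)
$\left(d{\left(t{\left(1,3 \right)} \right)} + M{\left(6,-4 \right)}\right)^{2} = \left(\left(-36 - 18\right) + \left(5 - 4\right)\right)^{2} = \left(\left(-36 - 18\right) + 1\right)^{2} = \left(-54 + 1\right)^{2} = \left(-53\right)^{2} = 2809$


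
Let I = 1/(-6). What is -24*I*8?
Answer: 32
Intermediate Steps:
I = -⅙ ≈ -0.16667
-24*I*8 = -24*(-⅙)*8 = 4*8 = 32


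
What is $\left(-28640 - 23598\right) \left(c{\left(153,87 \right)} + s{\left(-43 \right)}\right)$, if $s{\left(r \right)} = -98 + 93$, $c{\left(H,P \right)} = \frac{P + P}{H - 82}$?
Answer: $\frac{9455078}{71} \approx 1.3317 \cdot 10^{5}$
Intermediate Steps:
$c{\left(H,P \right)} = \frac{2 P}{-82 + H}$
$s{\left(r \right)} = -5$
$\left(-28640 - 23598\right) \left(c{\left(153,87 \right)} + s{\left(-43 \right)}\right) = \left(-28640 - 23598\right) \left(2 \cdot 87 \frac{1}{-82 + 153} - 5\right) = - 52238 \left(2 \cdot 87 \cdot \frac{1}{71} - 5\right) = - 52238 \left(\frac{174}{71} - 5\right) = \left(-52238\right) \left(- \frac{181}{71}\right) = \frac{9455078}{71}$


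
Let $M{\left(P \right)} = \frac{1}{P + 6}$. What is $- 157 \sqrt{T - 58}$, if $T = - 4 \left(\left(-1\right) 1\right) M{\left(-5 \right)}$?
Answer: $- 471 i \sqrt{6} \approx - 1153.7 i$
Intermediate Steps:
$M{\left(P \right)} = \frac{1}{6 + P}$
$T = 4$ ($T = \frac{\left(-4\right) \left(\left(-1\right) 1\right)}{6 - 5} = \frac{\left(-4\right) \left(-1\right)}{1} = 4 \cdot 1 = 4$)
$- 157 \sqrt{T - 58} = - 157 \sqrt{4 - 58} = - 157 \sqrt{-54} = - 157 \cdot 3 i \sqrt{6} = - 471 i \sqrt{6}$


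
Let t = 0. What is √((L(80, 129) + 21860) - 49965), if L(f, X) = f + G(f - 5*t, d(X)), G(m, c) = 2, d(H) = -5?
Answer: I*√28023 ≈ 167.4*I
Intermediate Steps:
L(f, X) = 2 + f (L(f, X) = f + 2 = 2 + f)
√((L(80, 129) + 21860) - 49965) = √(((2 + 80) + 21860) - 49965) = √((82 + 21860) - 49965) = √(21942 - 49965) = √(-28023) = I*√28023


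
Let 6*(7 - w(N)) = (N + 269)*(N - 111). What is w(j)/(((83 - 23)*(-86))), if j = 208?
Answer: 15409/10320 ≈ 1.4931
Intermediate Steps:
w(N) = 7 - (-111 + N)*(269 + N)/6 (w(N) = 7 - (N + 269)*(N - 111)/6 = 7 - (269 + N)*(-111 + N)/6 = 7 - (-111 + N)*(269 + N)/6)
w(j)/(((83 - 23)*(-86))) = (9967/2 - 79/3*208 - 1/6*208**2)/(((83 - 23)*(-86))) = (9967/2 - 16432/3 - 1/6*43264)/((60*(-86))) = (9967/2 - 16432/3 - 21632/3)/(-5160) = -15409/2*(-1/5160) = 15409/10320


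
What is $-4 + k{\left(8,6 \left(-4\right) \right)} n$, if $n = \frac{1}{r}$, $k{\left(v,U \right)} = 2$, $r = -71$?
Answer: $- \frac{286}{71} \approx -4.0282$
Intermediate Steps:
$n = - \frac{1}{71}$ ($n = \frac{1}{-71} = - \frac{1}{71} \approx -0.014085$)
$-4 + k{\left(8,6 \left(-4\right) \right)} n = -4 + 2 \left(- \frac{1}{71}\right) = -4 - \frac{2}{71} = - \frac{286}{71}$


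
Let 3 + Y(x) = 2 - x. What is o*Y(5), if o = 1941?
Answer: -11646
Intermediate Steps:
Y(x) = -1 - x (Y(x) = -3 + (2 - x) = -1 - x)
o*Y(5) = 1941*(-1 - 1*5) = 1941*(-1 - 5) = 1941*(-6) = -11646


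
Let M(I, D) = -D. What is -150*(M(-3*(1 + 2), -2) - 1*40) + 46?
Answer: 5746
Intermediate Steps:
-150*(M(-3*(1 + 2), -2) - 1*40) + 46 = -150*(-1*(-2) - 1*40) + 46 = -150*(2 - 40) + 46 = -150*(-38) + 46 = 5700 + 46 = 5746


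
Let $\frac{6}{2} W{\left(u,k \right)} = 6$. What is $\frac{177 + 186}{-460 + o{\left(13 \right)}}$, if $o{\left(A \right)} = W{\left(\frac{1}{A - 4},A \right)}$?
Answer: $- \frac{363}{458} \approx -0.79258$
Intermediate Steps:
$W{\left(u,k \right)} = 2$ ($W{\left(u,k \right)} = \frac{1}{3} \cdot 6 = 2$)
$o{\left(A \right)} = 2$
$\frac{177 + 186}{-460 + o{\left(13 \right)}} = \frac{177 + 186}{-460 + 2} = \frac{363}{-458} = 363 \left(- \frac{1}{458}\right) = - \frac{363}{458}$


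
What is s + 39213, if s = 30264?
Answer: 69477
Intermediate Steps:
s + 39213 = 30264 + 39213 = 69477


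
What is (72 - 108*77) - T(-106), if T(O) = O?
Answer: -8138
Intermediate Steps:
(72 - 108*77) - T(-106) = (72 - 108*77) - 1*(-106) = (72 - 8316) + 106 = -8244 + 106 = -8138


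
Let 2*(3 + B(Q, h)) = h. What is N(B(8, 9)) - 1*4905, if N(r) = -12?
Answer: -4917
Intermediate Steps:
B(Q, h) = -3 + h/2
N(B(8, 9)) - 1*4905 = -12 - 1*4905 = -12 - 4905 = -4917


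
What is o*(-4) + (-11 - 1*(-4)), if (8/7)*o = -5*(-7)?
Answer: -259/2 ≈ -129.50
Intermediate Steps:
o = 245/8 (o = 7*(-5*(-7))/8 = (7/8)*35 = 245/8 ≈ 30.625)
o*(-4) + (-11 - 1*(-4)) = (245/8)*(-4) + (-11 - 1*(-4)) = -245/2 + (-11 + 4) = -245/2 - 7 = -259/2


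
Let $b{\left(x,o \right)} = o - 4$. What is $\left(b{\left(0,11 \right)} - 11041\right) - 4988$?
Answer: $-16022$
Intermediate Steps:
$b{\left(x,o \right)} = -4 + o$
$\left(b{\left(0,11 \right)} - 11041\right) - 4988 = \left(\left(-4 + 11\right) - 11041\right) - 4988 = \left(7 - 11041\right) - 4988 = -11034 - 4988 = -16022$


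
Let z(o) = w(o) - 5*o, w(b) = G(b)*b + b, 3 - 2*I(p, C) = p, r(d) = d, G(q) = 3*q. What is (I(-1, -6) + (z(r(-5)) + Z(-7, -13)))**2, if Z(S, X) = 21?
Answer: 13924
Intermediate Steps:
I(p, C) = 3/2 - p/2
w(b) = b + 3*b**2 (w(b) = (3*b)*b + b = 3*b**2 + b = b + 3*b**2)
z(o) = -5*o + o*(1 + 3*o) (z(o) = o*(1 + 3*o) - 5*o = -5*o + o*(1 + 3*o))
(I(-1, -6) + (z(r(-5)) + Z(-7, -13)))**2 = ((3/2 - 1/2*(-1)) + (-5*(-4 + 3*(-5)) + 21))**2 = ((3/2 + 1/2) + (-5*(-4 - 15) + 21))**2 = (2 + (-5*(-19) + 21))**2 = (2 + (95 + 21))**2 = (2 + 116)**2 = 118**2 = 13924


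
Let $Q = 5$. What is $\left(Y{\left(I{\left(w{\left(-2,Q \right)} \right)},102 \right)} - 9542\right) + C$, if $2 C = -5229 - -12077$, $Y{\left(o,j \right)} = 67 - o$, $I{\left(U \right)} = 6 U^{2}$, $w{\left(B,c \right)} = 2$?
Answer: $-6075$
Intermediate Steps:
$C = 3424$ ($C = \frac{-5229 - -12077}{2} = \frac{-5229 + 12077}{2} = \frac{1}{2} \cdot 6848 = 3424$)
$\left(Y{\left(I{\left(w{\left(-2,Q \right)} \right)},102 \right)} - 9542\right) + C = \left(\left(67 - 6 \cdot 2^{2}\right) - 9542\right) + 3424 = \left(\left(67 - 6 \cdot 4\right) - 9542\right) + 3424 = \left(\left(67 - 24\right) - 9542\right) + 3424 = \left(43 - 9542\right) + 3424 = -9499 + 3424 = -6075$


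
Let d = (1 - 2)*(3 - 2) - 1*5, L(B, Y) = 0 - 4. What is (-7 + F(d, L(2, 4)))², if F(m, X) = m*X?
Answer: 289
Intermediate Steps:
L(B, Y) = -4
d = -6 (d = -1*1 - 5 = -1 - 5 = -6)
F(m, X) = X*m
(-7 + F(d, L(2, 4)))² = (-7 - 4*(-6))² = (-7 + 24)² = 17² = 289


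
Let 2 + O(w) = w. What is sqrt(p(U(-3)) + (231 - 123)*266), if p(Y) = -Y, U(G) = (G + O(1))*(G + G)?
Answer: 4*sqrt(1794) ≈ 169.42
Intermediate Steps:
O(w) = -2 + w
U(G) = 2*G*(-1 + G) (U(G) = (G + (-2 + 1))*(G + G) = (G - 1)*(2*G) = (-1 + G)*(2*G) = 2*G*(-1 + G))
sqrt(p(U(-3)) + (231 - 123)*266) = sqrt(-2*(-3)*(-1 - 3) + (231 - 123)*266) = sqrt(-2*(-3)*(-4) + 108*266) = sqrt(-1*24 + 28728) = sqrt(-24 + 28728) = sqrt(28704) = 4*sqrt(1794)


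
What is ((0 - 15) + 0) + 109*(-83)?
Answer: -9062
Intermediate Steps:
((0 - 15) + 0) + 109*(-83) = (-15 + 0) - 9047 = -15 - 9047 = -9062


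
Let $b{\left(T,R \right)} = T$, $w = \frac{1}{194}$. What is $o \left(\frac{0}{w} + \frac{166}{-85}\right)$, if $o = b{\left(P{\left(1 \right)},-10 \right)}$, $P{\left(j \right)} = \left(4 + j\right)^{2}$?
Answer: $- \frac{830}{17} \approx -48.824$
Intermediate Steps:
$w = \frac{1}{194} \approx 0.0051546$
$o = 25$ ($o = \left(4 + 1\right)^{2} = 5^{2} = 25$)
$o \left(\frac{0}{w} + \frac{166}{-85}\right) = 25 \left(0 \frac{1}{\frac{1}{194}} + \frac{166}{-85}\right) = 25 \left(0 \cdot 194 + 166 \left(- \frac{1}{85}\right)\right) = 25 \left(0 - \frac{166}{85}\right) = 25 \left(- \frac{166}{85}\right) = - \frac{830}{17}$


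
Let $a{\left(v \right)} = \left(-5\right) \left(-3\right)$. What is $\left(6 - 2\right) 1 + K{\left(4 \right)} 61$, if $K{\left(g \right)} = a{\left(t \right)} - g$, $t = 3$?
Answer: $675$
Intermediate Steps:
$a{\left(v \right)} = 15$
$K{\left(g \right)} = 15 - g$
$\left(6 - 2\right) 1 + K{\left(4 \right)} 61 = \left(6 - 2\right) 1 + \left(15 - 4\right) 61 = 4 \cdot 1 + \left(15 - 4\right) 61 = 4 + 11 \cdot 61 = 4 + 671 = 675$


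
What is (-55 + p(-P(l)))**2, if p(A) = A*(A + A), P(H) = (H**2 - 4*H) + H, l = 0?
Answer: 3025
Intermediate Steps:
P(H) = H**2 - 3*H
p(A) = 2*A**2 (p(A) = A*(2*A) = 2*A**2)
(-55 + p(-P(l)))**2 = (-55 + 2*(-0*(-3 + 0))**2)**2 = (-55 + 2*(-0*(-3))**2)**2 = (-55 + 2*(-1*0)**2)**2 = (-55 + 2*0**2)**2 = (-55 + 2*0)**2 = (-55 + 0)**2 = (-55)**2 = 3025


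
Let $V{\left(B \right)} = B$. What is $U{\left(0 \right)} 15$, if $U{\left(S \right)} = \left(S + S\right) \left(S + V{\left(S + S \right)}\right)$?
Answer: $0$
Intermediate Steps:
$U{\left(S \right)} = 6 S^{2}$ ($U{\left(S \right)} = \left(S + S\right) \left(S + \left(S + S\right)\right) = 2 S \left(S + 2 S\right) = 2 S 3 S = 6 S^{2}$)
$U{\left(0 \right)} 15 = 6 \cdot 0^{2} \cdot 15 = 6 \cdot 0 \cdot 15 = 0 \cdot 15 = 0$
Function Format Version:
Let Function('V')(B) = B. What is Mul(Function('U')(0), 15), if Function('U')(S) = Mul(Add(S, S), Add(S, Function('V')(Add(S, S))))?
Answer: 0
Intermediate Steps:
Function('U')(S) = Mul(6, Pow(S, 2)) (Function('U')(S) = Mul(Add(S, S), Add(S, Add(S, S))) = Mul(Mul(2, S), Add(S, Mul(2, S))) = Mul(Mul(2, S), Mul(3, S)) = Mul(6, Pow(S, 2)))
Mul(Function('U')(0), 15) = Mul(Mul(6, Pow(0, 2)), 15) = Mul(Mul(6, 0), 15) = Mul(0, 15) = 0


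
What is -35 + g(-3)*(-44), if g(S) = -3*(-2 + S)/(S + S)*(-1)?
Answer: -145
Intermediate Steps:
g(S) = 3*(-2 + S)/(2*S) (g(S) = -3*(-2 + S)/(2*S)*(-1) = 3*(-2 + S)/(2*S))
-35 + g(-3)*(-44) = -35 + (3/2 - 3/(-3))*(-44) = -35 + (3/2 - 3*(-1/3))*(-44) = -35 + (3/2 + 1)*(-44) = -35 + (5/2)*(-44) = -35 - 110 = -145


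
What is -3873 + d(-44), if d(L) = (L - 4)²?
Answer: -1569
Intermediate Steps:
d(L) = (-4 + L)²
-3873 + d(-44) = -3873 + (-4 - 44)² = -3873 + (-48)² = -3873 + 2304 = -1569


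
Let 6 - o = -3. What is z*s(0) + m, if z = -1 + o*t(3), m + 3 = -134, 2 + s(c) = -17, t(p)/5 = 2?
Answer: -1828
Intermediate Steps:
o = 9 (o = 6 - 1*(-3) = 6 + 3 = 9)
t(p) = 10 (t(p) = 5*2 = 10)
s(c) = -19 (s(c) = -2 - 17 = -19)
m = -137 (m = -3 - 134 = -137)
z = 89 (z = -1 + 9*10 = -1 + 90 = 89)
z*s(0) + m = 89*(-19) - 137 = -1691 - 137 = -1828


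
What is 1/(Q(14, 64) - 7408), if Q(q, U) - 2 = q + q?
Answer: -1/7378 ≈ -0.00013554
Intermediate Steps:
Q(q, U) = 2 + 2*q (Q(q, U) = 2 + (q + q) = 2 + 2*q)
1/(Q(14, 64) - 7408) = 1/((2 + 2*14) - 7408) = 1/((2 + 28) - 7408) = 1/(30 - 7408) = 1/(-7378) = -1/7378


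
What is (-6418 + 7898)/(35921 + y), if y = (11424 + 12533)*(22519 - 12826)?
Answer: 740/116125561 ≈ 6.3724e-6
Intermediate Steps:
y = 232215201 (y = 23957*9693 = 232215201)
(-6418 + 7898)/(35921 + y) = (-6418 + 7898)/(35921 + 232215201) = 1480/232251122 = 1480*(1/232251122) = 740/116125561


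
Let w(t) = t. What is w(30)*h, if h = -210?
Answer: -6300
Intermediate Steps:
w(30)*h = 30*(-210) = -6300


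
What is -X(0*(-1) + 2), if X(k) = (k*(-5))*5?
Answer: 50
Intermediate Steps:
X(k) = -25*k (X(k) = -5*k*5 = -25*k)
-X(0*(-1) + 2) = -(-25)*(0*(-1) + 2) = -(-25)*(0 + 2) = -(-25)*2 = -1*(-50) = 50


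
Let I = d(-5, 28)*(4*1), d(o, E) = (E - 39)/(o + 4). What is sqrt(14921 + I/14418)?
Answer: 17*sqrt(33125711)/801 ≈ 122.15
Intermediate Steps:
d(o, E) = (-39 + E)/(4 + o)
I = 44 (I = ((-39 + 28)/(4 - 5))*(4*1) = (-11/(-1))*4 = -1*(-11)*4 = 11*4 = 44)
sqrt(14921 + I/14418) = sqrt(14921 + 44/14418) = sqrt(14921 + 44*(1/14418)) = sqrt(14921 + 22/7209) = sqrt(107565511/7209) = 17*sqrt(33125711)/801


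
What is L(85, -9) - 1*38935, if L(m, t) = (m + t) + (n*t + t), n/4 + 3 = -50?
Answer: -36960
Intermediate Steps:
n = -212 (n = -12 + 4*(-50) = -12 - 200 = -212)
L(m, t) = m - 210*t (L(m, t) = (m + t) + (-212*t + t) = (m + t) - 211*t = m - 210*t)
L(85, -9) - 1*38935 = (85 - 210*(-9)) - 1*38935 = (85 + 1890) - 38935 = 1975 - 38935 = -36960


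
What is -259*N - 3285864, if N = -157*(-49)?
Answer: -5278351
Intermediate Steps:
N = 7693
-259*N - 3285864 = -259*7693 - 3285864 = -1992487 - 3285864 = -5278351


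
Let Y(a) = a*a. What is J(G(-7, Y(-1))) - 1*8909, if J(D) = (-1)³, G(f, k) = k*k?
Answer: -8910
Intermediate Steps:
Y(a) = a²
G(f, k) = k²
J(D) = -1
J(G(-7, Y(-1))) - 1*8909 = -1 - 1*8909 = -1 - 8909 = -8910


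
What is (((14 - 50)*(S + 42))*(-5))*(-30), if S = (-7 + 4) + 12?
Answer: -275400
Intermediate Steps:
S = 9 (S = -3 + 12 = 9)
(((14 - 50)*(S + 42))*(-5))*(-30) = (((14 - 50)*(9 + 42))*(-5))*(-30) = (-36*51*(-5))*(-30) = -1836*(-5)*(-30) = 9180*(-30) = -275400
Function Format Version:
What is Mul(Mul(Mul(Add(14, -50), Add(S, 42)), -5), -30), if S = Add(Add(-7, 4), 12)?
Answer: -275400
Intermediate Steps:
S = 9 (S = Add(-3, 12) = 9)
Mul(Mul(Mul(Add(14, -50), Add(S, 42)), -5), -30) = Mul(Mul(Mul(Add(14, -50), Add(9, 42)), -5), -30) = Mul(Mul(Mul(-36, 51), -5), -30) = Mul(Mul(-1836, -5), -30) = Mul(9180, -30) = -275400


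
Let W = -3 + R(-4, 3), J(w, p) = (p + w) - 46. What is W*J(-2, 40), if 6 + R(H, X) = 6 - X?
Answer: 48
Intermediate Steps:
J(w, p) = -46 + p + w
R(H, X) = -X (R(H, X) = -6 + (6 - X) = -X)
W = -6 (W = -3 - 1*3 = -3 - 3 = -6)
W*J(-2, 40) = -6*(-46 + 40 - 2) = -6*(-8) = 48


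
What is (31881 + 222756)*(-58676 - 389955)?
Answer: -114238051947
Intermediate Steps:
(31881 + 222756)*(-58676 - 389955) = 254637*(-448631) = -114238051947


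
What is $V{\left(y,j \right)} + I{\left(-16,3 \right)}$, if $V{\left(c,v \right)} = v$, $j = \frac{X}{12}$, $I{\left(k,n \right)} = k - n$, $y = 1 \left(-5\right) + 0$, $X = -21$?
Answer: $- \frac{83}{4} \approx -20.75$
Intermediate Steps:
$y = -5$ ($y = -5 + 0 = -5$)
$j = - \frac{7}{4}$ ($j = - \frac{21}{12} = \left(-21\right) \frac{1}{12} = - \frac{7}{4} \approx -1.75$)
$V{\left(y,j \right)} + I{\left(-16,3 \right)} = - \frac{7}{4} - 19 = - \frac{83}{4}$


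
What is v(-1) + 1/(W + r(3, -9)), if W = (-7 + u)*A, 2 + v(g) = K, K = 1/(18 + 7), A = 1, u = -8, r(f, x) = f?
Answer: -613/300 ≈ -2.0433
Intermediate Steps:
K = 1/25 ≈ 0.040000
v(g) = -49/25 (v(g) = -2 + 1/25 = -49/25)
W = -15 (W = (-7 - 8)*1 = -15*1 = -15)
v(-1) + 1/(W + r(3, -9)) = -49/25 + 1/(-15 + 3) = -49/25 + 1/(-12) = -49/25 - 1/12 = -613/300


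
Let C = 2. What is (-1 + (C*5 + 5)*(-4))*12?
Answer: -732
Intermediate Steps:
(-1 + (C*5 + 5)*(-4))*12 = (-1 + (2*5 + 5)*(-4))*12 = (-1 + (10 + 5)*(-4))*12 = (-1 + 15*(-4))*12 = (-1 - 60)*12 = -61*12 = -732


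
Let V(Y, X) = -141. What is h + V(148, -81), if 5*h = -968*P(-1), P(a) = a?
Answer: 263/5 ≈ 52.600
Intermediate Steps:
h = 968/5 (h = (-968*(-1))/5 = (1/5)*968 = 968/5 ≈ 193.60)
h + V(148, -81) = 968/5 - 141 = 263/5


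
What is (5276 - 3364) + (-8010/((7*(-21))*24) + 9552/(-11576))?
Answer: 542676035/283612 ≈ 1913.4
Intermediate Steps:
(5276 - 3364) + (-8010/((7*(-21))*24) + 9552/(-11576)) = 1912 + (-8010/((-147*24)) + 9552*(-1/11576)) = 1912 + (-8010/(-3528) - 1194/1447) = 1912 + (-8010*(-1/3528) - 1194/1447) = 1912 + (445/196 - 1194/1447) = 1912 + 409891/283612 = 542676035/283612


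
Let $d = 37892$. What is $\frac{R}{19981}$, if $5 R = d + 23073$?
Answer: $\frac{12193}{19981} \approx 0.61023$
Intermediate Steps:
$R = 12193$ ($R = \frac{37892 + 23073}{5} = \frac{1}{5} \cdot 60965 = 12193$)
$\frac{R}{19981} = \frac{12193}{19981}$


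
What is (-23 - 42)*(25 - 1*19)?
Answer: -390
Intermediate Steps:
(-23 - 42)*(25 - 1*19) = -65*(25 - 19) = -65*6 = -390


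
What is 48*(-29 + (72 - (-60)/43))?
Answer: 91632/43 ≈ 2131.0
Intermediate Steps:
48*(-29 + (72 - (-60)/43)) = 48*(-29 + (72 - 1*(-60/43))) = 48*(-29 + (72 + 60/43)) = 48*(-29 + 3156/43) = 48*(1909/43) = 91632/43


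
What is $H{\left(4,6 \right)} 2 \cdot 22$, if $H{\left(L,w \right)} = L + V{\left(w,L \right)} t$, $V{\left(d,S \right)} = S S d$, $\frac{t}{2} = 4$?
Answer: $33968$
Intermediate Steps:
$t = 8$ ($t = 2 \cdot 4 = 8$)
$V{\left(d,S \right)} = d S^{2}$ ($V{\left(d,S \right)} = S^{2} d = d S^{2}$)
$H{\left(L,w \right)} = L + 8 w L^{2}$ ($H{\left(L,w \right)} = L + w L^{2} \cdot 8 = L + 8 w L^{2}$)
$H{\left(4,6 \right)} 2 \cdot 22 = 4 \left(1 + 8 \cdot 4 \cdot 6\right) 2 \cdot 22 = 4 \left(1 + 192\right) 2 \cdot 22 = 4 \cdot 193 \cdot 2 \cdot 22 = 772 \cdot 2 \cdot 22 = 1544 \cdot 22 = 33968$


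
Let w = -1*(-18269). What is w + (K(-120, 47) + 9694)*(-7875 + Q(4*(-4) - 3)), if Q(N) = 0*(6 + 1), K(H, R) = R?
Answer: -76692106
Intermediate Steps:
Q(N) = 0 (Q(N) = 0*7 = 0)
w = 18269
w + (K(-120, 47) + 9694)*(-7875 + Q(4*(-4) - 3)) = 18269 + (47 + 9694)*(-7875 + 0) = 18269 + 9741*(-7875) = 18269 - 76710375 = -76692106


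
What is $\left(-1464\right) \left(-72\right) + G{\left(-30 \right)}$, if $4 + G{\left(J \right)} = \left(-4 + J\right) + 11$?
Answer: $105381$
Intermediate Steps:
$G{\left(J \right)} = 3 + J$ ($G{\left(J \right)} = -4 + \left(\left(-4 + J\right) + 11\right) = -4 + \left(7 + J\right) = 3 + J$)
$\left(-1464\right) \left(-72\right) + G{\left(-30 \right)} = \left(-1464\right) \left(-72\right) + \left(3 - 30\right) = 105408 - 27 = 105381$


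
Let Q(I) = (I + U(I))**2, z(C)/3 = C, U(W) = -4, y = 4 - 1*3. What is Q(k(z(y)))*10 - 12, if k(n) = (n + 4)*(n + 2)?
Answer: 9598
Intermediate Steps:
y = 1 (y = 4 - 3 = 1)
z(C) = 3*C
k(n) = (2 + n)*(4 + n) (k(n) = (4 + n)*(2 + n) = (2 + n)*(4 + n))
Q(I) = (-4 + I)**2 (Q(I) = (I - 4)**2 = (-4 + I)**2)
Q(k(z(y)))*10 - 12 = (-4 + (8 + (3*1)**2 + 6*(3*1)))**2*10 - 12 = (-4 + (8 + 3**2 + 6*3))**2*10 - 12 = (-4 + (8 + 9 + 18))**2*10 - 12 = (-4 + 35)**2*10 - 12 = 31**2*10 - 12 = 961*10 - 12 = 9610 - 12 = 9598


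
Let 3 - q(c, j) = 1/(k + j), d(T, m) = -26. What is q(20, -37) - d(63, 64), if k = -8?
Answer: 1306/45 ≈ 29.022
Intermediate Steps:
q(c, j) = 3 - 1/(-8 + j)
q(20, -37) - d(63, 64) = (-25 + 3*(-37))/(-8 - 37) - 1*(-26) = (-25 - 111)/(-45) + 26 = -1/45*(-136) + 26 = 136/45 + 26 = 1306/45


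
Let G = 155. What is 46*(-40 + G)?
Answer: 5290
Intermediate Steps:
46*(-40 + G) = 46*(-40 + 155) = 46*115 = 5290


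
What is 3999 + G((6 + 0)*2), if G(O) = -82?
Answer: 3917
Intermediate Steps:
3999 + G((6 + 0)*2) = 3999 - 82 = 3917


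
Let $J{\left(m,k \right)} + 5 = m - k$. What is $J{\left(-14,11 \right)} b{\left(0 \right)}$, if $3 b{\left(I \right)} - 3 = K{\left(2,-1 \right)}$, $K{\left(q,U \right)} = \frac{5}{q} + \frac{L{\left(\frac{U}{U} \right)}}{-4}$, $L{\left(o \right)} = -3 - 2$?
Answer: $- \frac{135}{2} \approx -67.5$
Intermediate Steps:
$L{\left(o \right)} = -5$
$K{\left(q,U \right)} = \frac{5}{4} + \frac{5}{q}$ ($K{\left(q,U \right)} = \frac{5}{q} - \frac{5}{-4} = \frac{5}{q} - - \frac{5}{4} = \frac{5}{q} + \frac{5}{4} = \frac{5}{4} + \frac{5}{q}$)
$J{\left(m,k \right)} = -5 + m - k$ ($J{\left(m,k \right)} = -5 - \left(k - m\right) = -5 + m - k$)
$b{\left(I \right)} = \frac{9}{4}$ ($b{\left(I \right)} = 1 + \frac{\frac{5}{4} + \frac{5}{2}}{3} = 1 + \frac{1}{3} \cdot \frac{15}{4} = 1 + \frac{5}{4} = \frac{9}{4}$)
$J{\left(-14,11 \right)} b{\left(0 \right)} = \left(-5 - 14 - 11\right) \frac{9}{4} = \left(-30\right) \frac{9}{4} = - \frac{135}{2}$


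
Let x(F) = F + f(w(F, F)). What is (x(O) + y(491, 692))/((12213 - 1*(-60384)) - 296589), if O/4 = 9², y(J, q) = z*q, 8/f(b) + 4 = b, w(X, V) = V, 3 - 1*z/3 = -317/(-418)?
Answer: -41613089/1872573120 ≈ -0.022222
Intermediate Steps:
z = 2811/418 (z = 9 - (-951)/(-418) = 9 - (-951)*(-1)/418 = 9 - 3*317/418 = 9 - 951/418 = 2811/418 ≈ 6.7249)
f(b) = 8/(-4 + b)
y(J, q) = 2811*q/418
O = 324 (O = 4*9² = 4*81 = 324)
x(F) = F + 8/(-4 + F)
(x(O) + y(491, 692))/((12213 - 1*(-60384)) - 296589) = ((8 + 324*(-4 + 324))/(-4 + 324) + (2811/418)*692)/((12213 - 1*(-60384)) - 296589) = ((8 + 324*320)/320 + 972606/209)/((12213 + 60384) - 296589) = ((8 + 103680)/320 + 972606/209)/(72597 - 296589) = ((1/320)*103688 + 972606/209)/(-223992) = (12961/40 + 972606/209)*(-1/223992) = (41613089/8360)*(-1/223992) = -41613089/1872573120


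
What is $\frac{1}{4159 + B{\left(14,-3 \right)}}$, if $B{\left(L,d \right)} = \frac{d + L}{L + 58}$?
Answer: $\frac{72}{299459} \approx 0.00024043$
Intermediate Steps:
$B{\left(L,d \right)} = \frac{L + d}{58 + L}$
$\frac{1}{4159 + B{\left(14,-3 \right)}} = \frac{1}{4159 + \frac{14 - 3}{58 + 14}} = \frac{1}{4159 + \frac{1}{72} \cdot 11} = \frac{1}{4159 + \frac{11}{72}} = \frac{1}{\frac{299459}{72}} = \frac{72}{299459}$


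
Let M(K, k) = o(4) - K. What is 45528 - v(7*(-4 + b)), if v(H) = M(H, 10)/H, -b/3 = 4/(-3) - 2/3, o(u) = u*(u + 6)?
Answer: 318683/7 ≈ 45526.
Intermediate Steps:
o(u) = u*(6 + u)
b = 6 (b = -3*(4/(-3) - 2/3) = -3*(4*(-⅓) - 2*⅓) = -3*(-4/3 - ⅔) = -3*(-2) = 6)
M(K, k) = 40 - K (M(K, k) = 4*(6 + 4) - K = 4*10 - K = 40 - K)
v(H) = (40 - H)/H
45528 - v(7*(-4 + b)) = 45528 - (40 - 7*(-4 + 6))/(7*(-4 + 6)) = 45528 - (40 - 7*2)/(7*2) = 45528 - (40 - 1*14)/14 = 45528 - (40 - 14)/14 = 45528 - 26/14 = 45528 - 1*13/7 = 45528 - 13/7 = 318683/7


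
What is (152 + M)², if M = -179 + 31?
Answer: 16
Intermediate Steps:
M = -148
(152 + M)² = (152 - 148)² = 4² = 16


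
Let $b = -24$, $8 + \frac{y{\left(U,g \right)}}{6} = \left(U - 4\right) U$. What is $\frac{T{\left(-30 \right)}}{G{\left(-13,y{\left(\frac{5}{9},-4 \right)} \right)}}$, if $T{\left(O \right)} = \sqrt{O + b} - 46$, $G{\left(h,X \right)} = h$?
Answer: $\frac{46}{13} - \frac{3 i \sqrt{6}}{13} \approx 3.5385 - 0.56527 i$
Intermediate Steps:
$y{\left(U,g \right)} = -48 + 6 U \left(-4 + U\right)$ ($y{\left(U,g \right)} = -48 + 6 \left(U - 4\right) U = -48 + 6 \left(-4 + U\right) U = -48 + 6 U \left(-4 + U\right)$)
$T{\left(O \right)} = -46 + \sqrt{-24 + O}$ ($T{\left(O \right)} = \sqrt{O - 24} - 46 = \sqrt{-24 + O} - 46 = -46 + \sqrt{-24 + O}$)
$\frac{T{\left(-30 \right)}}{G{\left(-13,y{\left(\frac{5}{9},-4 \right)} \right)}} = \frac{-46 + \sqrt{-24 - 30}}{-13} = \left(-46 + \sqrt{-54}\right) \left(- \frac{1}{13}\right) = \left(-46 + 3 i \sqrt{6}\right) \left(- \frac{1}{13}\right) = \frac{46}{13} - \frac{3 i \sqrt{6}}{13}$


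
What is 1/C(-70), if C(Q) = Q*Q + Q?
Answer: 1/4830 ≈ 0.00020704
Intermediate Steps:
C(Q) = Q + Q**2 (C(Q) = Q**2 + Q = Q + Q**2)
1/C(-70) = 1/(-70*(1 - 70)) = 1/(-70*(-69)) = 1/4830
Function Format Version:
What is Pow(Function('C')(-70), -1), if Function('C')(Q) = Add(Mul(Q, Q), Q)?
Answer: Rational(1, 4830) ≈ 0.00020704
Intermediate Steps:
Function('C')(Q) = Add(Q, Pow(Q, 2)) (Function('C')(Q) = Add(Pow(Q, 2), Q) = Add(Q, Pow(Q, 2)))
Pow(Function('C')(-70), -1) = Pow(Mul(-70, Add(1, -70)), -1) = Pow(Mul(-70, -69), -1) = Pow(4830, -1) = Rational(1, 4830)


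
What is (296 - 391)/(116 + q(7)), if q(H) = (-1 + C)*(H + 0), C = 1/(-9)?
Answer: -855/974 ≈ -0.87782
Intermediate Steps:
C = -1/9 ≈ -0.11111
q(H) = -10*H/9 (q(H) = (-1 - 1/9)*(H + 0) = -10*H/9)
(296 - 391)/(116 + q(7)) = (296 - 391)/(116 - 10/9*7) = -95/(116 - 70/9) = -95/974/9 = -95*9/974 = -855/974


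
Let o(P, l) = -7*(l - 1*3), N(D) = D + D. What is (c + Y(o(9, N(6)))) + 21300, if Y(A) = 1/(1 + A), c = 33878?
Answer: 3421035/62 ≈ 55178.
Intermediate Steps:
N(D) = 2*D
o(P, l) = 21 - 7*l (o(P, l) = -7*(l - 3) = -7*(-3 + l) = 21 - 7*l)
(c + Y(o(9, N(6)))) + 21300 = (33878 + 1/(1 + (21 - 14*6))) + 21300 = (33878 + 1/(1 + (21 - 7*12))) + 21300 = (33878 + 1/(1 + (21 - 84))) + 21300 = (33878 + 1/(1 - 63)) + 21300 = (33878 + 1/(-62)) + 21300 = (33878 - 1/62) + 21300 = 2100435/62 + 21300 = 3421035/62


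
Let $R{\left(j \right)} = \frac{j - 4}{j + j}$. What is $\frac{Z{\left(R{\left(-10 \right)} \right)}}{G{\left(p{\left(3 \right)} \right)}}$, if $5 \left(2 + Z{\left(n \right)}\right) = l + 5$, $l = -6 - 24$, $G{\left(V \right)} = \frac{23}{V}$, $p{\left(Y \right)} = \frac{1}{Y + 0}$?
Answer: $- \frac{7}{69} \approx -0.10145$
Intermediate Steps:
$R{\left(j \right)} = \frac{-4 + j}{2 j}$
$p{\left(Y \right)} = \frac{1}{Y}$
$l = -30$ ($l = -6 - 24 = -30$)
$Z{\left(n \right)} = -7$ ($Z{\left(n \right)} = -2 + \frac{-30 + 5}{5} = -2 + \frac{1}{5} \left(-25\right) = -2 - 5 = -7$)
$\frac{Z{\left(R{\left(-10 \right)} \right)}}{G{\left(p{\left(3 \right)} \right)}} = - \frac{7}{23 \frac{1}{\frac{1}{3}}} = - \frac{7}{23 \cdot 3} = - \frac{7}{69}$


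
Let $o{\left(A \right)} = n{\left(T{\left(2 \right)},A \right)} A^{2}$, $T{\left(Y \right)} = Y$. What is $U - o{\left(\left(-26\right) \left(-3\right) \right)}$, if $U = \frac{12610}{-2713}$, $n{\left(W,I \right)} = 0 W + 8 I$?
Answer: $- \frac{10299689218}{2713} \approx -3.7964 \cdot 10^{6}$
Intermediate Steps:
$n{\left(W,I \right)} = 8 I$ ($n{\left(W,I \right)} = 0 + 8 I = 8 I$)
$U = - \frac{12610}{2713}$ ($U = 12610 \left(- \frac{1}{2713}\right) = - \frac{12610}{2713} \approx -4.648$)
$o{\left(A \right)} = 8 A^{3}$ ($o{\left(A \right)} = 8 A A^{2} = 8 A^{3}$)
$U - o{\left(\left(-26\right) \left(-3\right) \right)} = - \frac{12610}{2713} - 8 \left(\left(-26\right) \left(-3\right)\right)^{3} = - \frac{12610}{2713} - 8 \cdot 78^{3} = - \frac{12610}{2713} - 8 \cdot 474552 = - \frac{12610}{2713} - 3796416 = - \frac{10299689218}{2713}$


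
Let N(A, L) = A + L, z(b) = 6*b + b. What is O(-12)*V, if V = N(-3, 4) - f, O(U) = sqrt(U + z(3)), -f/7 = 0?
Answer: 3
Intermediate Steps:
z(b) = 7*b
f = 0 (f = -7*0 = 0)
O(U) = sqrt(21 + U) (O(U) = sqrt(U + 7*3) = sqrt(U + 21) = sqrt(21 + U))
V = 1 (V = (-3 + 4) - 1*0 = 1 + 0 = 1)
O(-12)*V = sqrt(21 - 12)*1 = sqrt(9)*1 = 3*1 = 3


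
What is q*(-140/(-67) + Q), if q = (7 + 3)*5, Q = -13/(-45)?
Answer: 71710/603 ≈ 118.92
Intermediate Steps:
Q = 13/45 (Q = -13*(-1/45) = 13/45 ≈ 0.28889)
q = 50 (q = 10*5 = 50)
q*(-140/(-67) + Q) = 50*(-140/(-67) + 13/45) = 50*(-140*(-1/67) + 13/45) = 50*(140/67 + 13/45) = 50*(7171/3015) = 71710/603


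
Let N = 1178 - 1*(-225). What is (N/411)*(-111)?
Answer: -51911/137 ≈ -378.91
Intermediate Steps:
N = 1403 (N = 1178 + 225 = 1403)
(N/411)*(-111) = (1403/411)*(-111) = -51911/137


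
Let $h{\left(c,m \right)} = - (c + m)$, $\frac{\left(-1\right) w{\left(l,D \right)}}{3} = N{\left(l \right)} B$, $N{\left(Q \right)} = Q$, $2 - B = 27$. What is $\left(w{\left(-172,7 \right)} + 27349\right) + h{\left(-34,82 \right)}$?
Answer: $14401$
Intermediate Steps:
$B = -25$ ($B = 2 - 27 = -25$)
$w{\left(l,D \right)} = 75 l$ ($w{\left(l,D \right)} = - 3 l \left(-25\right) = - 3 \left(- 25 l\right) = 75 l$)
$h{\left(c,m \right)} = - c - m$
$\left(w{\left(-172,7 \right)} + 27349\right) + h{\left(-34,82 \right)} = \left(75 \left(-172\right) + 27349\right) - 48 = \left(-12900 + 27349\right) + \left(34 - 82\right) = 14449 - 48 = 14401$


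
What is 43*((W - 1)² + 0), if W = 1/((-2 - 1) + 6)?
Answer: 172/9 ≈ 19.111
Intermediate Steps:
W = ⅓ (W = 1/(-3 + 6) = 1/3 = ⅓ ≈ 0.33333)
43*((W - 1)² + 0) = 43*((⅓ - 1)² + 0) = 43*((-⅔)² + 0) = 43*(4/9 + 0) = 43*(4/9) = 172/9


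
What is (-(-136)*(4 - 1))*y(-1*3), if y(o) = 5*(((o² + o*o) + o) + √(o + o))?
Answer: 30600 + 2040*I*√6 ≈ 30600.0 + 4997.0*I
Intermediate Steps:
y(o) = 5*o + 10*o² + 5*√2*√o (y(o) = 5*(((o² + o²) + o) + √(2*o)) = 5*((2*o² + o) + √2*√o) = 5*((o + 2*o²) + √2*√o) = 5*(o + 2*o² + √2*√o) = 5*o + 10*o² + 5*√2*√o)
(-(-136)*(4 - 1))*y(-1*3) = (-(-136)*(4 - 1))*(5*(-1*3) + 10*(-1*3)² + 5*√2*√(-1*3)) = (-(-136)*3)*(5*(-3) + 10*(-3)² + 5*√2*√(-3)) = (-68*(-6))*(-15 + 10*9 + 5*√2*(I*√3)) = 408*(-15 + 90 + 5*I*√6) = 408*(75 + 5*I*√6) = 30600 + 2040*I*√6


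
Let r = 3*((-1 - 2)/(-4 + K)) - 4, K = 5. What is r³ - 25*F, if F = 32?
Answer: -2997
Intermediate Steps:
r = -13 (r = 3*((-1 - 2)/(-4 + 5)) - 4 = 3*(-3/1) - 4 = 3*(-3*1) - 4 = 3*(-3) - 4 = -9 - 4 = -13)
r³ - 25*F = (-13)³ - 25*32 = -2197 - 800 = -2997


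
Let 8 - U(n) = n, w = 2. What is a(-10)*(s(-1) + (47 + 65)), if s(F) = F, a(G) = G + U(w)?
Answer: -444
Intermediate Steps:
U(n) = 8 - n
a(G) = 6 + G (a(G) = G + (8 - 1*2) = G + (8 - 2) = G + 6 = 6 + G)
a(-10)*(s(-1) + (47 + 65)) = (6 - 10)*(-1 + (47 + 65)) = -4*(-1 + 112) = -4*111 = -444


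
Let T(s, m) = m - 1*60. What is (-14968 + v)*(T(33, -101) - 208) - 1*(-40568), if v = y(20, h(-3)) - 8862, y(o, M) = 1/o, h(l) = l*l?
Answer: 176676391/20 ≈ 8.8338e+6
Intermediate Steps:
h(l) = l²
T(s, m) = -60 + m (T(s, m) = m - 60 = -60 + m)
v = -177239/20 (v = 1/20 - 8862 = -177239/20 ≈ -8862.0)
(-14968 + v)*(T(33, -101) - 208) - 1*(-40568) = (-14968 - 177239/20)*((-60 - 101) - 208) - 1*(-40568) = -476599*(-161 - 208)/20 + 40568 = -476599/20*(-369) + 40568 = 175865031/20 + 40568 = 176676391/20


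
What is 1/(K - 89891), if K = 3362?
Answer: -1/86529 ≈ -1.1557e-5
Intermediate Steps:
1/(K - 89891) = 1/(3362 - 89891) = 1/(-86529) = -1/86529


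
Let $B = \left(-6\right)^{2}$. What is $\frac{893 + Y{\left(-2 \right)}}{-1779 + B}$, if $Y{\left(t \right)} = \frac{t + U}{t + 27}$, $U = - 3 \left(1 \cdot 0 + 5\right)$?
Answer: $- \frac{7436}{14525} \approx -0.51194$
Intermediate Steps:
$U = -15$ ($U = - 3 \left(0 + 5\right) = \left(-3\right) 5 = -15$)
$B = 36$
$Y{\left(t \right)} = \frac{-15 + t}{27 + t}$ ($Y{\left(t \right)} = \frac{t - 15}{t + 27} = \frac{-15 + t}{27 + t}$)
$\frac{893 + Y{\left(-2 \right)}}{-1779 + B} = \frac{893 + \frac{-15 - 2}{27 - 2}}{-1779 + 36} = \frac{893 + \frac{1}{25} \left(-17\right)}{-1743} = \left(893 + \frac{1}{25} \left(-17\right)\right) \left(- \frac{1}{1743}\right) = \left(893 - \frac{17}{25}\right) \left(- \frac{1}{1743}\right) = \frac{22308}{25} \left(- \frac{1}{1743}\right) = - \frac{7436}{14525}$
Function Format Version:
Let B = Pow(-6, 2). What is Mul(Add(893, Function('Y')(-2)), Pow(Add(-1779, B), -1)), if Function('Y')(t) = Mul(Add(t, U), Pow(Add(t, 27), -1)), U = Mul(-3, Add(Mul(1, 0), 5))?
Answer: Rational(-7436, 14525) ≈ -0.51194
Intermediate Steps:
U = -15 (U = Mul(-3, Add(0, 5)) = Mul(-3, 5) = -15)
B = 36
Function('Y')(t) = Mul(Pow(Add(27, t), -1), Add(-15, t)) (Function('Y')(t) = Mul(Add(t, -15), Pow(Add(t, 27), -1)) = Mul(Add(-15, t), Pow(Add(27, t), -1)) = Mul(Pow(Add(27, t), -1), Add(-15, t)))
Mul(Add(893, Function('Y')(-2)), Pow(Add(-1779, B), -1)) = Mul(Add(893, Mul(Pow(Add(27, -2), -1), Add(-15, -2))), Pow(Add(-1779, 36), -1)) = Mul(Add(893, Mul(Pow(25, -1), -17)), Pow(-1743, -1)) = Mul(Add(893, Mul(Rational(1, 25), -17)), Rational(-1, 1743)) = Mul(Add(893, Rational(-17, 25)), Rational(-1, 1743)) = Mul(Rational(22308, 25), Rational(-1, 1743)) = Rational(-7436, 14525)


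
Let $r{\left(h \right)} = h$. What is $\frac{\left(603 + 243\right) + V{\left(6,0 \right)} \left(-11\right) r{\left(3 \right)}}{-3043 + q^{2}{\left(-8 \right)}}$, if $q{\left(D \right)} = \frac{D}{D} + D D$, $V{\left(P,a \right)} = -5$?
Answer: $\frac{337}{394} \approx 0.85533$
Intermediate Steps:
$q{\left(D \right)} = 1 + D^{2}$
$\frac{\left(603 + 243\right) + V{\left(6,0 \right)} \left(-11\right) r{\left(3 \right)}}{-3043 + q^{2}{\left(-8 \right)}} = \frac{\left(603 + 243\right) + \left(-5\right) \left(-11\right) 3}{-3043 + \left(1 + \left(-8\right)^{2}\right)^{2}} = \frac{846 + 55 \cdot 3}{-3043 + \left(1 + 64\right)^{2}} = \frac{846 + 165}{-3043 + 65^{2}} = \frac{1011}{-3043 + 4225} = \frac{1011}{1182} = 1011 \cdot \frac{1}{1182} = \frac{337}{394}$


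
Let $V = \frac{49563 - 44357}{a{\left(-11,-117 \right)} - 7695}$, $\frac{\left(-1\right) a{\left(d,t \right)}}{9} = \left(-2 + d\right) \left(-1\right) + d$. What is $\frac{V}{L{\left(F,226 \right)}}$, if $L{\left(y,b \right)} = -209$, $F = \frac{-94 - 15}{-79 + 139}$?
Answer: $\frac{274}{84843} \approx 0.0032295$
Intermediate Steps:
$a{\left(d,t \right)} = -18$ ($a{\left(d,t \right)} = - 9 \left(\left(-2 + d\right) \left(-1\right) + d\right) = - 9 \left(\left(2 - d\right) + d\right) = \left(-9\right) 2 = -18$)
$F = - \frac{109}{60} \approx -1.8167$
$V = - \frac{5206}{7713}$ ($V = \frac{49563 - 44357}{-18 - 7695} = \frac{5206}{-7713} = 5206 \left(- \frac{1}{7713}\right) = - \frac{5206}{7713} \approx -0.67496$)
$\frac{V}{L{\left(F,226 \right)}} = - \frac{5206}{7713 \left(-209\right)} = \left(- \frac{5206}{7713}\right) \left(- \frac{1}{209}\right) = \frac{274}{84843}$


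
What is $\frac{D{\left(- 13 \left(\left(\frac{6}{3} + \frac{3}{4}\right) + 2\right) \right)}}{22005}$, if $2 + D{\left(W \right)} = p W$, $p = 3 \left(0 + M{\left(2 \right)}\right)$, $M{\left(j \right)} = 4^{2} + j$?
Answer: $- \frac{6673}{44010} \approx -0.15162$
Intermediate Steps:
$M{\left(j \right)} = 16 + j$
$p = 54$ ($p = 3 \left(0 + \left(16 + 2\right)\right) = 3 \left(0 + 18\right) = 3 \cdot 18 = 54$)
$D{\left(W \right)} = -2 + 54 W$
$\frac{D{\left(- 13 \left(\left(\frac{6}{3} + \frac{3}{4}\right) + 2\right) \right)}}{22005} = \frac{-2 + 54 \left(- 13 \left(\left(\frac{6}{3} + \frac{3}{4}\right) + 2\right)\right)}{22005} = \left(-2 + 54 \left(- 13 \left(\left(6 \cdot \frac{1}{3} + 3 \cdot \frac{1}{4}\right) + 2\right)\right)\right) \frac{1}{22005} = \left(-2 + 54 \left(- 13 \left(\left(2 + \frac{3}{4}\right) + 2\right)\right)\right) \frac{1}{22005} = \left(-2 + 54 \left(- 13 \left(\frac{11}{4} + 2\right)\right)\right) \frac{1}{22005} = \left(-2 + 54 \left(\left(-13\right) \frac{19}{4}\right)\right) \frac{1}{22005} = \left(-2 + 54 \left(- \frac{247}{4}\right)\right) \frac{1}{22005} = \left(-2 - \frac{6669}{2}\right) \frac{1}{22005} = \left(- \frac{6673}{2}\right) \frac{1}{22005} = - \frac{6673}{44010}$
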